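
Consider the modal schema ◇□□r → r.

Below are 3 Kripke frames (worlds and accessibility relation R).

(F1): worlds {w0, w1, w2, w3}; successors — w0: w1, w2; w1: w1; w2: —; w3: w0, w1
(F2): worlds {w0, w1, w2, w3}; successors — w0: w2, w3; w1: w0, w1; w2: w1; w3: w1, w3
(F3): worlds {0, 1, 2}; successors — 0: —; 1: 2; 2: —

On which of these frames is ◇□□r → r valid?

The schema corresponds to a generalized confluence (Geach) condition: ∀x ∀y (xRy → ∃w (yR²w ∧ x = w)).
(F1): fails — w0Rw1 but no w with w1R²w and w0=w.
(F2): satisfies the condition.
(F3): fails — 1R2 but no w with 2R²w and 1=w.

(F2)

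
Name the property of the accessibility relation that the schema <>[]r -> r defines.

This is frame-equivalent to r → □◇r (substitute ¬r for r and contrapose).
Suppose r→□◇r is valid. Take Rxy and set V(r)={x}. Then r at x, so □◇r at x, so ◇r at y, so some z with Ryz has r; z=x, i.e. Ryx.
The converse is a direct semantic check.
Frame condition: forall x forall y (Rxy -> Ryx).

symmetry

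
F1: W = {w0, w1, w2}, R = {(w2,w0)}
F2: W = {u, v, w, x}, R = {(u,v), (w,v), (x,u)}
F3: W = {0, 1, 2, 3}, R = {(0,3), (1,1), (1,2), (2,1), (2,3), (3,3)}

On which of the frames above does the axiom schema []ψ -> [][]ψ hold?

F1

Frame correspondent (Sahlqvist): forall x forall y forall z (Rxy & Ryz -> Rxz) — i.e. transitivity.
F1: ✓.
F2: fails — Rxu and Ruv but not Rxv.
F3: fails — R12 and R23 but not R13.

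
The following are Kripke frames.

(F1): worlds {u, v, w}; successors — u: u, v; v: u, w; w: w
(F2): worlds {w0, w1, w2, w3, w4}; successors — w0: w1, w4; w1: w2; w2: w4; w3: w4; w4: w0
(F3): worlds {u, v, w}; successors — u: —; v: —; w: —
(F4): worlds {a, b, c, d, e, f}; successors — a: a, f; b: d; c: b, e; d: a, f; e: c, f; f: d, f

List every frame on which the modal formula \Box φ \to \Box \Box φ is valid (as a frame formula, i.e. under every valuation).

(F3)

The schema corresponds to transitivity: \forall x \forall y \forall z (Rxy \wedge Ryz \to Rxz).
(F1): fails — Ruv and Rvw but not Ruw.
(F2): fails — Rw1w2 and Rw2w4 but not Rw1w4.
(F3): holds.
(F4): fails — Rdf and Rfd but not Rdd.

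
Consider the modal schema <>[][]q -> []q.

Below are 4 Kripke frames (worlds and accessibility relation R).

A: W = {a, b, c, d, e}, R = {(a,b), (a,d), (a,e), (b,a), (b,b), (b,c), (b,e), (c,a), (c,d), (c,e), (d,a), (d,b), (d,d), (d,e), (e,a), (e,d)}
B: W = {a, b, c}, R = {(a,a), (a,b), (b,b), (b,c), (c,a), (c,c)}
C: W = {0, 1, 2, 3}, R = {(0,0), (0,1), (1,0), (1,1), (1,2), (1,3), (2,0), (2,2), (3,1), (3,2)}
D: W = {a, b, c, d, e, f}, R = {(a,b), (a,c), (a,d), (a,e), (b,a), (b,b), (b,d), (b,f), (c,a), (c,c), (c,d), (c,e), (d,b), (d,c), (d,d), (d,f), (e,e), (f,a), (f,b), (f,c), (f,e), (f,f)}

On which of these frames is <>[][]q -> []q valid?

B

The schema corresponds to a generalized confluence (Geach) condition: forall x forall y forall z ((xRy & xRz) -> exists w (y R^2 w & z = w)).
A: fails — bRc, bRc but no w with cR²w and c=w.
B: satisfies the condition.
C: fails — 1R2, 1R3 but no w with 2R²w and 3=w.
D: fails — aRe, aRb but no w with eR²w and b=w.
Valid on: B.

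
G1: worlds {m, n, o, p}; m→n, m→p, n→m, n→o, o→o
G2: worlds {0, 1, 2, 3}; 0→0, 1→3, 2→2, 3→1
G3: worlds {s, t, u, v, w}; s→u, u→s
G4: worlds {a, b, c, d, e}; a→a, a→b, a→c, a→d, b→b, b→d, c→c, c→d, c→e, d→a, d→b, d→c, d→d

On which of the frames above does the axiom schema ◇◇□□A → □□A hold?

Frame correspondent (Sahlqvist): ∀x ∀y ∀z ((xR²y ∧ xR²z) → ∃w (yR²w ∧ z = w)) — i.e. a generalized confluence (Geach) condition.
G1: fails — mR²o, mR²m but no w with oR²w and m=w.
G2: ✓.
G3: ✓.
G4: fails — aR²b, aR²e but no w with bR²w and e=w.

G2, G3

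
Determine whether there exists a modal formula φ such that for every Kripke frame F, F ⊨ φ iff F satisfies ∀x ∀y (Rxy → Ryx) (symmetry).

The condition is symmetry. A defining modal formula is r → □◇r.

Yes — defined by r → □◇r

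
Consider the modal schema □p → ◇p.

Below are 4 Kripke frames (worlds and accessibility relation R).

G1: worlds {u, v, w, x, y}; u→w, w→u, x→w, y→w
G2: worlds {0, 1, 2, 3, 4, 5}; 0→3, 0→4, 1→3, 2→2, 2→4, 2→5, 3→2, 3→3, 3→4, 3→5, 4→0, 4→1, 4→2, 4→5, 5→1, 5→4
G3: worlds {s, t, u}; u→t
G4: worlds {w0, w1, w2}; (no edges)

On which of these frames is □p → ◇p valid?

The schema corresponds to seriality: ∀x ∃y Rxy.
G1: fails — world v has no successor.
G2: ✓.
G3: fails — world s has no successor.
G4: fails — world w0 has no successor.
Valid on: G2.

G2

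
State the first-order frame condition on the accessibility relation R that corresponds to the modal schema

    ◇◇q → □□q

∀x ∀y ∀z ((xR²y ∧ xR²z) → ∃w (y = w ∧ z = w))

This is a Sahlqvist (Geach-type) schema ◇^2□^0q → □^2◇^0q.
Minimal-valuation argument: fix x; take any y with xR^2y and any z with xR^2z. Set V(q) to the set of worlds R-reachable from y in exactly 0 steps. Then □^0q holds at y, so the antecedent holds at x; validity forces ◇^0q at z, giving a w with zR^0w and yR^0w.
First-order correspondent: ∀x ∀y ∀z ((xR²y ∧ xR²z) → ∃w (y = w ∧ z = w)).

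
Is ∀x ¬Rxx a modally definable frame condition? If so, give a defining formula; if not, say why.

Any modally definable frame class is closed under surjective bounded morphisms.
The 5-cycle (worlds 0,1,2,3,4 with 0→1→2→3→4→0) is irreflexive, and the map sending every world to a single reflexive point • is a surjective bounded morphism (forth: every edge maps to (•,•); back: every world has a successor). So any modal formula valid on the 5-cycle is also valid on the reflexive point, which is not irreflexive.
Hence irreflexivity is not modally definable.

No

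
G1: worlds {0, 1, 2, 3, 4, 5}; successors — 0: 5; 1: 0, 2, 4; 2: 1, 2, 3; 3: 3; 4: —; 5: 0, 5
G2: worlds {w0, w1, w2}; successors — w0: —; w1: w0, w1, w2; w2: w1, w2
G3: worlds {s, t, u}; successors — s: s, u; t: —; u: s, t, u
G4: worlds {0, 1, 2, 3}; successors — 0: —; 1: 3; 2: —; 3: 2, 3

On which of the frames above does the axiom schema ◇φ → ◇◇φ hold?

G2, G3, G4

This is the axiom for a generalized confluence (Geach) condition; its first-order frame correspondent is ∀x ∀y (xRy → ∃w (y = w ∧ xR²w)).
G1: fails — 1R0 but no w with 0=w and 1R²w.
G2: holds.
G3: holds.
G4: holds.
Valid on: G2, G3, G4.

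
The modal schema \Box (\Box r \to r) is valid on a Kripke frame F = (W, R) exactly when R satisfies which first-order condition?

Suppose □(□r→r) is valid. Take Rxy and set V(r)={w : Ryw}. Then at y, □r holds; since □(□r→r) at x, □r→r at y, so r at y, i.e. Ryy.
Conversely, on a frame with shift-reflexivity the schema holds at every world under every valuation.
So the correspondent is shift-reflexivity.

Shift-reflexivity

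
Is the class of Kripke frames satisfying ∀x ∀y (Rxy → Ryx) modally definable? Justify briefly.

Yes: it is symmetry, defined by the B schema q → □◇q.
Suppose q→□◇q is valid. Take Rxy and set V(q)={x}. Then q at x, so □◇q at x, so ◇q at y, so some z with Ryz has q; z=x, i.e. Ryx.

Yes — defined by q → □◇q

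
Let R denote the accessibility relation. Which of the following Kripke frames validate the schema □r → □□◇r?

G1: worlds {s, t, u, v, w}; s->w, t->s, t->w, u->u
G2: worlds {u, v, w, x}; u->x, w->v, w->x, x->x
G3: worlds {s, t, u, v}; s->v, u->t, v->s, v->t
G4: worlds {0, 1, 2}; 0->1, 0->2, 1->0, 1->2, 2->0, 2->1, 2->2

The schema corresponds to a generalized confluence (Geach) condition: ∀x ∀z (xR²z → ∃w (xRw ∧ zRw)).
G1: fails — tR²w but no w* with tRw* and wRw*.
G2: condition met.
G3: fails — sR²t but no w with sRw and tRw.
G4: condition met.
Valid on: G2, G4.

G2, G4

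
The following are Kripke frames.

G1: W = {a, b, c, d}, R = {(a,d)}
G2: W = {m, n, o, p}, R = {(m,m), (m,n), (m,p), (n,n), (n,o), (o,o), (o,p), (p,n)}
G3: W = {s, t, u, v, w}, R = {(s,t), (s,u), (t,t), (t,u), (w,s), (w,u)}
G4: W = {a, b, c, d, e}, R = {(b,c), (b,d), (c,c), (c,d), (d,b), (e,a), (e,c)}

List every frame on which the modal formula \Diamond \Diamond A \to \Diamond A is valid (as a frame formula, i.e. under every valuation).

G1

The schema corresponds to transitivity: \forall x \forall y \forall z (Rxy \wedge Ryz \to Rxz).
G1: satisfies the condition.
G2: fails — Rop and Rpn but not Ron.
G3: fails — Rws and Rst but not Rwt.
G4: fails — Rcd and Rdb but not Rcb.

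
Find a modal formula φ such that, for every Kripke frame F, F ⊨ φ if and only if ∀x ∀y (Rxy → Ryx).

s → □◇s

A defining formula is s → □◇s (the B axiom).
Suppose s→□◇s is valid. Take Rxy and set V(s)={x}. Then s at x, so □◇s at x, so ◇s at y, so some z with Ryz has s; z=x, i.e. Ryx.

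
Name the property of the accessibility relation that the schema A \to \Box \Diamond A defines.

symmetry

Suppose A→□◇A is valid. Take Rxy and set V(A)={x}. Then A at x, so □◇A at x, so ◇A at y, so some z with Ryz has A; z=x, i.e. Ryx.
Conversely, on a frame with symmetry the schema holds at every world under every valuation.
Frame condition: \forall x \forall y (Rxy \to Ryx).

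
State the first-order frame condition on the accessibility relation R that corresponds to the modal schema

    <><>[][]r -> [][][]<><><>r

This is a Sahlqvist (Geach-type) schema ◇^2□^2r → □^3◇^3r.
First-order correspondent: forall x forall y forall z ((x R^2 y & x R^3 z) -> exists w (y R^2 w & z R^3 w)).

forall x forall y forall z ((x R^2 y & x R^3 z) -> exists w (y R^2 w & z R^3 w))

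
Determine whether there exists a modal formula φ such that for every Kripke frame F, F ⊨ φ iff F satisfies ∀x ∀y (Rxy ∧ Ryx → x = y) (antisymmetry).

Any modally definable frame class is closed under surjective bounded morphisms.
The 4-cycle (worlds s,t,u,v with s→t→u→v→s) is antisymmetric. Sending even-indexed worlds to a and odd-indexed worlds to b is a surjective bounded morphism onto the two-world frame with a↔b, which is not antisymmetric.
So no modal formula (or set of formulas) defines exactly the antisymmetric frames.

Not modally definable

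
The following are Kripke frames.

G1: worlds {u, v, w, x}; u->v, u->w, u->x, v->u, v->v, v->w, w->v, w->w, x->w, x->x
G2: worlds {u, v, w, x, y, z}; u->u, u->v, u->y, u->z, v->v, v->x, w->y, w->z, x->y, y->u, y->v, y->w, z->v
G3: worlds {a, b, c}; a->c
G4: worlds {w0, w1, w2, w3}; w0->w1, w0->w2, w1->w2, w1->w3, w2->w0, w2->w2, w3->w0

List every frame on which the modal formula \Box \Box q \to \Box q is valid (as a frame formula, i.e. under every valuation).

G1

Frame correspondent (Sahlqvist): \forall x \forall y (Rxy \to \exists z (Rxz \wedge Rzy)) — i.e. density.
G1: ✓.
G2: fails — Rwy but no t with Rwt and Rty.
G3: fails — Rac but no z with Raz and Rzc.
G4: fails — Rw1w3 but no z with Rw1z and Rzw3.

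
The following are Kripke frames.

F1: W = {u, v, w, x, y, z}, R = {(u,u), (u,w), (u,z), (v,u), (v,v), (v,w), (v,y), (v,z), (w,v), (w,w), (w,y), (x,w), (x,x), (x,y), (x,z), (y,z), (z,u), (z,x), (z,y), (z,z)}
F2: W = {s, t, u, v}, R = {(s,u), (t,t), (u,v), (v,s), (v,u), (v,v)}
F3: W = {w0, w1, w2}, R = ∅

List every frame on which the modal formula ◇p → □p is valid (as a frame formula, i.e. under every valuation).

F3

Frame correspondent (Sahlqvist): ∀x ∀y ∀z (Rxy ∧ Rxz → y = z) — i.e. partial functionality.
F1: fails — u sees both u and w.
F2: fails — v sees both s and u.
F3: holds.
Valid on: F3.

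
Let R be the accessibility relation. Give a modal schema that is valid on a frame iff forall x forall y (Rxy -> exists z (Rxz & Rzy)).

This is density; the standard corresponding axiom is C4: □□p → □p.
Suppose □□p→□p is valid. Take Rxy and set V(p)={w : xR²w}. Then □□p at x, so □p at x, so p at y, i.e. ∃z(Rxz∧Rzy).

□□p → □p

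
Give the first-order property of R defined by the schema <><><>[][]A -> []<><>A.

forall x forall y forall z ((x R^3 y & xRz) -> exists w (y R^2 w & z R^2 w))

This is a Sahlqvist (Geach-type) schema ◇^3□^2A → □^1◇^2A.
First-order correspondent: forall x forall y forall z ((x R^3 y & xRz) -> exists w (y R^2 w & z R^2 w)).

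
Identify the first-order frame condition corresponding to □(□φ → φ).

shift-reflexivity

Suppose □(□φ→φ) is valid. Take Rxy and set V(φ)={w : Ryw}. Then at y, □φ holds; since □(□φ→φ) at x, □φ→φ at y, so φ at y, i.e. Ryy.
Conversely, any frame satisfying ∀x ∀y (Rxy → Ryy) validates the schema.
So the correspondent is shift-reflexivity.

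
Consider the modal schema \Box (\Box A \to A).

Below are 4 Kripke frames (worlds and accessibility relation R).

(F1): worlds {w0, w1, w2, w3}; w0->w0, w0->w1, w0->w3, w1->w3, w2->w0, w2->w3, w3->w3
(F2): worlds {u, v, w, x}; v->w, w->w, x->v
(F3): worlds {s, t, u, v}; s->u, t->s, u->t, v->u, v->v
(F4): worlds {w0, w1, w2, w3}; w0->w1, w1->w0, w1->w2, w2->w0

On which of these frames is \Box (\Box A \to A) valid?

none

The schema corresponds to shift-reflexivity: \forall x \forall y (Rxy \to Ryy).
(F1): fails — Rw0w1 but not Rw1w1.
(F2): fails — Rxv but not Rvv.
(F3): fails — Rut but not Rtt.
(F4): fails — Rw1w2 but not Rw2w2.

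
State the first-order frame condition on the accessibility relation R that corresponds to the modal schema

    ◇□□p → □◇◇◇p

∀x ∀y ∀z ((xRy ∧ xRz) → ∃w (yR²w ∧ zR³w))

This is a Sahlqvist (Geach-type) schema ◇^1□^2p → □^1◇^3p.
First-order correspondent: ∀x ∀y ∀z ((xRy ∧ xRz) → ∃w (yR²w ∧ zR³w)).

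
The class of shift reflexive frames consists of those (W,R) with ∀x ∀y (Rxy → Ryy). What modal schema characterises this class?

□(□q → q)

A defining formula is □(□q → q) (the T□ axiom).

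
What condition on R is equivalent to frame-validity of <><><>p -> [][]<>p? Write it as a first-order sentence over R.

forall x forall y forall z ((x R^3 y & x R^2 z) -> exists w (y = w & zRw))

This is a Sahlqvist (Geach-type) schema ◇^3□^0p → □^2◇^1p.
First-order correspondent: forall x forall y forall z ((x R^3 y & x R^2 z) -> exists w (y = w & zRw)).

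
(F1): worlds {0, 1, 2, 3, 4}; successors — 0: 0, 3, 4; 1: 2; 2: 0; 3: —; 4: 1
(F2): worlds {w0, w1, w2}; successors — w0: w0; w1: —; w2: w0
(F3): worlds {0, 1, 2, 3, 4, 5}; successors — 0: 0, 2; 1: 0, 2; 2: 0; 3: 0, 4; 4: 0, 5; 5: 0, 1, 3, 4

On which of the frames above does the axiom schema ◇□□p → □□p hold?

Frame correspondent (Sahlqvist): ∀x ∀y ∀z ((xRy ∧ xR²z) → ∃w (yR²w ∧ z = w)) — i.e. a generalized confluence (Geach) condition.
(F1): fails — 0R3, 0R²0 but no w with 3R²w and 0=w.
(F2): condition met.
(F3): fails — 3R0, 3R²5 but no w with 0R²w and 5=w.

(F2)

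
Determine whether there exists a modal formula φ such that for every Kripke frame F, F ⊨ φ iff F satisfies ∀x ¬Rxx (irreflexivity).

No — not modally definable

Any modally definable frame class is closed under surjective bounded morphisms.
The 4-cycle (worlds a,b,c,d with a→b→c→d→a) is irreflexive, and the map sending every world to a single reflexive point • is a surjective bounded morphism (forth: every edge maps to (•,•); back: every world has a successor). So any modal formula valid on the 4-cycle is also valid on the reflexive point, which is not irreflexive.
So no modal formula (or set of formulas) defines exactly the irreflexive frames.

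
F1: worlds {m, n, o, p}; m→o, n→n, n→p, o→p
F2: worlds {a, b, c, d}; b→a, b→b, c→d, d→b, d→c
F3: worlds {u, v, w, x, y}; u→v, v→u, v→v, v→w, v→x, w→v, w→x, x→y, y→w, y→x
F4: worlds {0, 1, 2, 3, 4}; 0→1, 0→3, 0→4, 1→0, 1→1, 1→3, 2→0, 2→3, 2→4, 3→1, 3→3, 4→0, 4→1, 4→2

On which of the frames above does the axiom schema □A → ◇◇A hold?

F4

The schema corresponds to a generalized confluence (Geach) condition: ∀x ∃w (xRw ∧ xR²w).
F1: fails — at m but no w with mRw and mR²w.
F2: fails — at a but no w with aRw and aR²w.
F3: fails — at x but no t with xRt and xR²t.
F4: ✓.
Valid on: F4.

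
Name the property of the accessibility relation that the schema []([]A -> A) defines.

shift-reflexivity: forall x forall y (Rxy -> Ryy)

Suppose □(□A→A) is valid. Take Rxy and set V(A)={w : Ryw}. Then at y, □A holds; since □(□A→A) at x, □A→A at y, so A at y, i.e. Ryy.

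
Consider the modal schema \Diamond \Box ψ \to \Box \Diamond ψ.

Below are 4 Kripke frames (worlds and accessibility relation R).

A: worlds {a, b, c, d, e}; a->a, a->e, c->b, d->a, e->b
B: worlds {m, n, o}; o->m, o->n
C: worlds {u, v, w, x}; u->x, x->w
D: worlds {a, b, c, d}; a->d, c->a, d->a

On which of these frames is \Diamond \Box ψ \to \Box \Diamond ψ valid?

The schema corresponds to convergence: \forall x \forall y \forall z (Rxy \wedge Rxz \to \exists w (Ryw \wedge Rzw)).
A: fails — Rae and Raa but e and a have no common successor.
B: fails — Rom and Rom but m and m have no common successor.
C: fails — Rxw and Rxw but w and w have no common successor.
D: condition met.
Valid on: D.

D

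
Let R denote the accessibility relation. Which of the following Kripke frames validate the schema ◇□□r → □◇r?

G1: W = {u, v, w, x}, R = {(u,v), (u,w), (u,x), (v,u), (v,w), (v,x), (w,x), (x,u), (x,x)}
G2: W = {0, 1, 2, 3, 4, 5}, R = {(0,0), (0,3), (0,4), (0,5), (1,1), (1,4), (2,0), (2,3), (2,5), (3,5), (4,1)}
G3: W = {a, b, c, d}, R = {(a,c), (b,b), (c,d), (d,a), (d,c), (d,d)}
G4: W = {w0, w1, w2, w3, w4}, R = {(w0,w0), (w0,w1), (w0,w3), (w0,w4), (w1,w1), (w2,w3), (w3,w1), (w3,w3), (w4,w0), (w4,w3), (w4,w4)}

G1

The schema corresponds to a generalized confluence (Geach) condition: ∀x ∀y ∀z ((xRy ∧ xRz) → ∃w (yR²w ∧ zRw)).
G1: holds.
G2: fails — 0R0, 0R5 but no w with 0R²w and 5Rw.
G3: fails — dRa, dRa but no w with aR²w and aRw.
G4: fails — w0Rw1, w0Rw4 but no w with w1R²w and w4Rw.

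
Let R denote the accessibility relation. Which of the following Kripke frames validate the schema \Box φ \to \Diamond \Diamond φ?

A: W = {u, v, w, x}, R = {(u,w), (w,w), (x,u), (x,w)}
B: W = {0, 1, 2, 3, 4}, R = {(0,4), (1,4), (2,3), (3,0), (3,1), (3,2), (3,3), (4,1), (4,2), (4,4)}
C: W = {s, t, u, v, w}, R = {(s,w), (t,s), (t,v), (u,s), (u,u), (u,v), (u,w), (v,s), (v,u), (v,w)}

The schema corresponds to a generalized confluence (Geach) condition: \forall x \exists w (xRw \wedge x R^2 w).
A: fails — at v but no t with vRt and vR²t.
B: ✓.
C: fails — at s but no w* with sRw* and sR²w*.
Valid on: B.

B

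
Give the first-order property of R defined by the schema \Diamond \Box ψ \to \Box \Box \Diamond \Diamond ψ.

This is a Sahlqvist (Geach-type) schema ◇^1□^1ψ → □^2◇^2ψ.
Minimal-valuation argument: fix x; take any y with xR^1y and any z with xR^2z. Set V(ψ) to the set of worlds R-reachable from y in exactly 1 step. Then □^1ψ holds at y, so the antecedent holds at x; validity forces ◇^2ψ at z, giving a w with zR^2w and yR^1w.
First-order correspondent: \forall x \forall y \forall z ((xRy \wedge x R^2 z) \to \exists w (yRw \wedge z R^2 w)).

\forall x \forall y \forall z ((xRy \wedge x R^2 z) \to \exists w (yRw \wedge z R^2 w))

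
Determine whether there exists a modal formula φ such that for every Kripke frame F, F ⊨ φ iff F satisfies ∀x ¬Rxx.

No

Any modally definable frame class is closed under surjective bounded morphisms.
The 2-cycle (worlds 0,1 with 0→1→0) is irreflexive, and the map sending every world to a single reflexive point • is a surjective bounded morphism (forth: every edge maps to (•,•); back: every world has a successor). So any modal formula valid on the 2-cycle is also valid on the reflexive point, which is not irreflexive.
So the class is not modally definable.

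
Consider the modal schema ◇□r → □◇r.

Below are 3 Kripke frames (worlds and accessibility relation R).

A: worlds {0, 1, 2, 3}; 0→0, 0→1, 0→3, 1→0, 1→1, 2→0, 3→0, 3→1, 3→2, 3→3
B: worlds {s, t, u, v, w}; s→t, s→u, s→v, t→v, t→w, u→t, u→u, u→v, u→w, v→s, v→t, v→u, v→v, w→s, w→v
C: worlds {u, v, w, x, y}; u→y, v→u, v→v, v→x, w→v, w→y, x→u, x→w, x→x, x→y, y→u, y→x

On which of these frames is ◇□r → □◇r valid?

Frame correspondent (Sahlqvist): ∀x ∀y ∀z (Rxy ∧ Rxz → ∃w (Ryw ∧ Rzw)) — i.e. convergence.
A: holds.
B: holds.
C: fails — Rvv and Rvu but v and u have no common successor.
Valid on: A, B.

A, B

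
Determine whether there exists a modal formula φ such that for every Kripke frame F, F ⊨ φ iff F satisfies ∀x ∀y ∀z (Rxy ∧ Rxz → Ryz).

Yes — defined by ◇q → □◇q

The condition is the Euclidean property. A defining modal formula is ◇q → □◇q.
Suppose ◇q→□◇q is valid. Take Rxy, Rxz and set V(q)={y}. Then ◇q at x, so □◇q at x, so ◇q at z, so some w with Rzw has q; w=y, i.e. Rzy. By symmetry of the argument, Ryz.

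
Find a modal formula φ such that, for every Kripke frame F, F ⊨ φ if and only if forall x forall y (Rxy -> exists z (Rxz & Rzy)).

This is density; the standard corresponding axiom is C4: □□p → □p.
Suppose □□p→□p is valid. Take Rxy and set V(p)={w : xR²w}. Then □□p at x, so □p at x, so p at y, i.e. ∃z(Rxz∧Rzy).

□□p → □p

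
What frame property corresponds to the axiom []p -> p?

Suppose □p→p is valid. At any x set V(p)={w : Rxw}. Then □p holds at x, so p holds at x, i.e. Rxx.

reflexivity: forall x Rxx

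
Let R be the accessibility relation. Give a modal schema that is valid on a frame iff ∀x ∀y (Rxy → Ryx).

This is symmetry; the standard corresponding axiom is B: p → □◇p.
Suppose p→□◇p is valid. Take Rxy and set V(p)={x}. Then p at x, so □◇p at x, so ◇p at y, so some z with Ryz has p; z=x, i.e. Ryx.

p → □◇p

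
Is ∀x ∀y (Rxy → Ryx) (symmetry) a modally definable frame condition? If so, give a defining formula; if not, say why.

Yes — defined by p → □◇p

The condition is symmetry. A defining modal formula is p → □◇p.
Suppose p→□◇p is valid. Take Rxy and set V(p)={x}. Then p at x, so □◇p at x, so ◇p at y, so some z with Ryz has p; z=x, i.e. Ryx.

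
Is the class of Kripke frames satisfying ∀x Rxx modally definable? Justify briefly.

The condition is reflexivity. A defining modal formula is □r → r.

Yes — defined by □r → r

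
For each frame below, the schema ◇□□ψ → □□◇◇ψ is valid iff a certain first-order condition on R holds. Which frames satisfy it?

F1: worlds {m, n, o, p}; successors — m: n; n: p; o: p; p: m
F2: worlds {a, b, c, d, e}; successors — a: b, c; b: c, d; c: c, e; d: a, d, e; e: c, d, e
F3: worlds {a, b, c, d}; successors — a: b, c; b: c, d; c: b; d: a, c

F2, F3

Frame correspondent (Sahlqvist): ∀x ∀y ∀z ((xRy ∧ xR²z) → ∃w (yR²w ∧ zR²w)) — i.e. a generalized confluence (Geach) condition.
F1: fails — mRn, mR²p but no w with nR²w and pR²w.
F2: holds.
F3: holds.
Valid on: F2, F3.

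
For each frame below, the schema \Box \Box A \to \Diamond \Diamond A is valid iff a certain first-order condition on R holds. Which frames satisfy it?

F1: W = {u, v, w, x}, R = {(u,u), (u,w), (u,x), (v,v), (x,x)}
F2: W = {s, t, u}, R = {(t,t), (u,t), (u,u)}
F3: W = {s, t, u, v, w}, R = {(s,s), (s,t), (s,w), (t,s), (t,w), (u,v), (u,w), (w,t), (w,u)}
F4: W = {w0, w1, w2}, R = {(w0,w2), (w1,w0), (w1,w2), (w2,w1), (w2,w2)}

F4

This is the axiom for a generalized confluence (Geach) condition; its first-order frame correspondent is \forall x \exists w (x R^2 w \wedge x R^2 w).
F1: fails — at w but no t with wR²t and wR²t.
F2: fails — at s but no w with sR²w and sR²w.
F3: fails — at v but no w* with vR²w* and vR²w*.
F4: condition met.
Valid on: F4.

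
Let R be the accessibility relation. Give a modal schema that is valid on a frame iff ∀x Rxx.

A defining formula is □s → s (the T axiom).
Suppose □s→s is valid. At any x set V(s)={w : Rxw}. Then □s holds at x, so s holds at x, i.e. Rxx.

□s → s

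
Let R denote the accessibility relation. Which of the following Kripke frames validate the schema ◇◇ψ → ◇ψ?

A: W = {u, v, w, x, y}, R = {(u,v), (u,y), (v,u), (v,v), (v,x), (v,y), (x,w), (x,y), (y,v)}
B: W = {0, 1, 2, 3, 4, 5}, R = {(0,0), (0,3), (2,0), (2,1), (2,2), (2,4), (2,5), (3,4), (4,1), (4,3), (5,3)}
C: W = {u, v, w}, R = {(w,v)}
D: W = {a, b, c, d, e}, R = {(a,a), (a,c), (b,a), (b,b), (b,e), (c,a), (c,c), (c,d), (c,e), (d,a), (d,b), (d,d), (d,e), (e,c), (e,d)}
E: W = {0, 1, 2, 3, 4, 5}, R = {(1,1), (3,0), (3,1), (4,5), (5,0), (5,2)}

C

Frame correspondent (Sahlqvist): ∀x ∀y ∀z (Rxy ∧ Ryz → Rxz) — i.e. transitivity.
A: fails — Ruv and Rvu but not Ruu.
B: fails — R34 and R43 but not R33.
C: ✓.
D: fails — Rde and Rec but not Rdc.
E: fails — R45 and R50 but not R40.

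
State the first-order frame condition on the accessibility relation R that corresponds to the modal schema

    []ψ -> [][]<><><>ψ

forall x forall z (x R^2 z -> exists w (xRw & z R^3 w))

This is a Sahlqvist (Geach-type) schema ◇^0□^1ψ → □^2◇^3ψ.
Minimal-valuation argument: fix x; take any y with xR^0y and any z with xR^2z. Set V(ψ) to the set of worlds R-reachable from y in exactly 1 step. Then □^1ψ holds at y, so the antecedent holds at x; validity forces ◇^3ψ at z, giving a w with zR^3w and yR^1w.
First-order correspondent: forall x forall z (x R^2 z -> exists w (xRw & z R^3 w)).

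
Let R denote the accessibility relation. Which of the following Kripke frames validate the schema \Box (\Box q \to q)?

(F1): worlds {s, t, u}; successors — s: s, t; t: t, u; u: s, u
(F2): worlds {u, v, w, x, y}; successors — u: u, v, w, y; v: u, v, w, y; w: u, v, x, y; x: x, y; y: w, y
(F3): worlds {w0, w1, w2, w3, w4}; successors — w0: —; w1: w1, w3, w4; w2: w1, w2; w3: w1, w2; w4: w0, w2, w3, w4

The schema corresponds to shift-reflexivity: \forall x \forall y (Rxy \to Ryy).
(F1): condition met.
(F2): fails — Ruw but not Rww.
(F3): fails — Rw1w3 but not Rw3w3.

(F1)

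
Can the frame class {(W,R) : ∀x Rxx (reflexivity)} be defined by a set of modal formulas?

This is a Sahlqvist condition; the T axiom □p → p defines it.
Suppose □p→p is valid. At any x set V(p)={w : Rxw}. Then □p holds at x, so p holds at x, i.e. Rxx.

Yes, by □p → p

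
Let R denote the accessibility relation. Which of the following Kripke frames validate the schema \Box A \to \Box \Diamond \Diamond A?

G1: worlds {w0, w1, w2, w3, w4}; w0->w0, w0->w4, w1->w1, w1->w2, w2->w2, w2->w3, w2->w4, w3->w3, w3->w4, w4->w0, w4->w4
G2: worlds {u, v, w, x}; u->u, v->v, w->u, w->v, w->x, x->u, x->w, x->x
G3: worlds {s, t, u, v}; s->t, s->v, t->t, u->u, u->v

The schema corresponds to a generalized confluence (Geach) condition: \forall x \forall z (xRz \to \exists w (xRw \wedge z R^2 w)).
G1: ✓.
G2: ✓.
G3: fails — sRv but no w with sRw and vR²w.
Valid on: G1, G2.

G1, G2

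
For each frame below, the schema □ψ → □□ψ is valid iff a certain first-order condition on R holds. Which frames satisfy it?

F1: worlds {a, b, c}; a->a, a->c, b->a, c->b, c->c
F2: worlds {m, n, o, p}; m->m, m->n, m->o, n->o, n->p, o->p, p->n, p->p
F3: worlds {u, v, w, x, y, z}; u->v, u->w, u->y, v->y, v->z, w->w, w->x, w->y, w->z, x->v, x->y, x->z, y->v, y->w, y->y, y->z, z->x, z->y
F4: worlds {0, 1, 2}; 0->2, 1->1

F4

Frame correspondent (Sahlqvist): ∀x ∀y ∀z (Rxy ∧ Ryz → Rxz) — i.e. transitivity.
F1: fails — Rba and Rac but not Rbc.
F2: fails — Rop and Rpn but not Ron.
F3: fails — Ruv and Rvz but not Ruz.
F4: holds.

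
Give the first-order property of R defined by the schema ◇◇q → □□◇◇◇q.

∀x ∀y ∀z ((xR²y ∧ xR²z) → ∃w (y = w ∧ zR³w))

This is a Sahlqvist (Geach-type) schema ◇^2□^0q → □^2◇^3q.
Minimal-valuation argument: fix x; take any y with xR^2y and any z with xR^2z. Set V(q) to the set of worlds R-reachable from y in exactly 0 steps. Then □^0q holds at y, so the antecedent holds at x; validity forces ◇^3q at z, giving a w with zR^3w and yR^0w.
First-order correspondent: ∀x ∀y ∀z ((xR²y ∧ xR²z) → ∃w (y = w ∧ zR³w)).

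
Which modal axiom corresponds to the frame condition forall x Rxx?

A defining formula is □s → s (the T axiom).
Suppose □s→s is valid. At any x set V(s)={w : Rxw}. Then □s holds at x, so s holds at x, i.e. Rxx.

□s → s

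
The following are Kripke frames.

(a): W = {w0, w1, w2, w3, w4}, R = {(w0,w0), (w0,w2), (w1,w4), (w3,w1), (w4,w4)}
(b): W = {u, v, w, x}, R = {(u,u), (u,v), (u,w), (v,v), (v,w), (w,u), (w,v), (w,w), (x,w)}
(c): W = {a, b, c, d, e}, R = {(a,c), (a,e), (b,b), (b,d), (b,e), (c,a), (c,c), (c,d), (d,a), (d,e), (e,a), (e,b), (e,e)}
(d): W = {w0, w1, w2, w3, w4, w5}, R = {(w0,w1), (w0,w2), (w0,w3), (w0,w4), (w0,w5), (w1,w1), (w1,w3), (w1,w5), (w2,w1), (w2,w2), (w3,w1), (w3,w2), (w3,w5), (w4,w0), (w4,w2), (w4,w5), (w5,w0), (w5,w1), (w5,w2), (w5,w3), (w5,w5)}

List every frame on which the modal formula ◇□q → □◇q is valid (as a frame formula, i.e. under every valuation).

(b), (c), (d)

The schema corresponds to convergence: ∀x ∀y ∀z (Rxy ∧ Rxz → ∃w (Ryw ∧ Rzw)).
(a): fails — Rw0w2 and Rw0w2 but w2 and w2 have no common successor.
(b): satisfies the condition.
(c): satisfies the condition.
(d): satisfies the condition.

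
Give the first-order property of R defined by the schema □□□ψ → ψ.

∀x ∃w (xR³w ∧ x = w)

This is a Sahlqvist (Geach-type) schema ◇^0□^3ψ → □^0◇^0ψ.
First-order correspondent: ∀x ∃w (xR³w ∧ x = w).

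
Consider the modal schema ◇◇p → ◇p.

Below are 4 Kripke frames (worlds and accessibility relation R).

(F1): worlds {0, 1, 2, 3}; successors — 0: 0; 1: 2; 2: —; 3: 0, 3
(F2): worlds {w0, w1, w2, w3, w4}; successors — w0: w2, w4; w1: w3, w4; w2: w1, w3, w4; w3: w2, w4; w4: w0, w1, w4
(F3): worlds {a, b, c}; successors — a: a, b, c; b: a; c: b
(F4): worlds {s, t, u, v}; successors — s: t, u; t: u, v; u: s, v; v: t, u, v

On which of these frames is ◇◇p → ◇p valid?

This is the axiom for transitivity; its first-order frame correspondent is ∀x ∀y ∀z (Rxy ∧ Ryz → Rxz).
(F1): satisfies the condition.
(F2): fails — Rw0w4 and Rw4w1 but not Rw0w1.
(F3): fails — Rba and Rab but not Rbb.
(F4): fails — Ruv and Rvt but not Rut.
Valid on: (F1).

(F1)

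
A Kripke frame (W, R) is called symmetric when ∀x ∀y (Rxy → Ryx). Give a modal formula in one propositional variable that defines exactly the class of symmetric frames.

The condition is symmetry. The B schema r → □◇r defines it.
Suppose r→□◇r is valid. Take Rxy and set V(r)={x}. Then r at x, so □◇r at x, so ◇r at y, so some z with Ryz has r; z=x, i.e. Ryx.

r → □◇r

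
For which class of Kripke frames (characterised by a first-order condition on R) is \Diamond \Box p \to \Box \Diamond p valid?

Convergence

This schema is the .2 axiom.
It corresponds to convergence: \forall x \forall y \forall z (Rxy \wedge Rxz \to \exists w (Ryw \wedge Rzw)).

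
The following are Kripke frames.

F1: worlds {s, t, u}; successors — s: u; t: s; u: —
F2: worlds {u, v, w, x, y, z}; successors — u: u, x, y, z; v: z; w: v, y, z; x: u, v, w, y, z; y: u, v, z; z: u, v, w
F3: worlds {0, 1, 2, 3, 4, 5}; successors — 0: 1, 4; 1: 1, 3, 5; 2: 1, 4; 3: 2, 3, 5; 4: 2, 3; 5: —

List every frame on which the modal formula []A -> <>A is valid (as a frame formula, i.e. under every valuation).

F2

The schema corresponds to seriality: forall x exists y Rxy.
F1: fails — world u has no successor.
F2: ✓.
F3: fails — world 5 has no successor.
Valid on: F2.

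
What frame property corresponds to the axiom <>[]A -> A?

This schema is equivalent to the B axiom A → □◇A.
It corresponds to symmetry: forall x forall y (Rxy -> Ryx).

symmetry: forall x forall y (Rxy -> Ryx)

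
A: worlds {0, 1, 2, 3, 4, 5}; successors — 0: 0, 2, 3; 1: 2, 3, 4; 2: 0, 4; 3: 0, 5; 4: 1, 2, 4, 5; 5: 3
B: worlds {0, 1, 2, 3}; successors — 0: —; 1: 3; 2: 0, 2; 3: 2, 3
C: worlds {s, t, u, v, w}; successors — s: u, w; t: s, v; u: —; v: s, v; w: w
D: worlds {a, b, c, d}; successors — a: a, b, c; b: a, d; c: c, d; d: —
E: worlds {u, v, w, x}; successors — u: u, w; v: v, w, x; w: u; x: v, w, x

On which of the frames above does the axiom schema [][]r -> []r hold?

The schema corresponds to density: forall x forall y (Rxy -> exists z (Rxz & Rzy)).
A: fails — R53 but no z with R5z and Rz3.
B: satisfies the condition.
C: fails — Rsu but no z with Rsz and Rzu.
D: fails — Rbd but no z with Rbz and Rzd.
E: satisfies the condition.
Valid on: B, E.

B, E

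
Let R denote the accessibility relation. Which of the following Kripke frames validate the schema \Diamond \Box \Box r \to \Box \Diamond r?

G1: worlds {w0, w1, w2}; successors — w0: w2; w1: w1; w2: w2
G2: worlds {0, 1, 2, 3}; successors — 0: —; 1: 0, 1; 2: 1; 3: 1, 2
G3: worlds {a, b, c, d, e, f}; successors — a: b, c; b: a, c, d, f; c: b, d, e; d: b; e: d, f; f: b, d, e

G1

Frame correspondent (Sahlqvist): \forall x \forall y \forall z ((xRy \wedge xRz) \to \exists w (y R^2 w \wedge zRw)) — i.e. a generalized confluence (Geach) condition.
G1: holds.
G2: fails — 1R0, 1R0 but no w with 0R²w and 0Rw.
G3: fails — bRd, bRd but no w with dR²w and dRw.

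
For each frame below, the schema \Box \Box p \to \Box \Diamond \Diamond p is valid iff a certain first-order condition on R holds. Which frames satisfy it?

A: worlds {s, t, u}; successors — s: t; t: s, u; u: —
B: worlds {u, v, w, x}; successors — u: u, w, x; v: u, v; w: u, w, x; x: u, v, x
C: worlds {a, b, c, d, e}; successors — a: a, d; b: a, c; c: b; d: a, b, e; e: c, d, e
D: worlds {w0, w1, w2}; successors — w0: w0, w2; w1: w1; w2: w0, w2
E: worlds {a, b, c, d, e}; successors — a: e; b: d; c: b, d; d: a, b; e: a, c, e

B, C, D

Frame correspondent (Sahlqvist): \forall x \forall z (xRz \to \exists w (x R^2 w \wedge z R^2 w)) — i.e. a generalized confluence (Geach) condition.
A: fails — sRt but no w with sR²w and tR²w.
B: condition met.
C: condition met.
D: condition met.
E: fails — bRd but no w with bR²w and dR²w.
Valid on: B, C, D.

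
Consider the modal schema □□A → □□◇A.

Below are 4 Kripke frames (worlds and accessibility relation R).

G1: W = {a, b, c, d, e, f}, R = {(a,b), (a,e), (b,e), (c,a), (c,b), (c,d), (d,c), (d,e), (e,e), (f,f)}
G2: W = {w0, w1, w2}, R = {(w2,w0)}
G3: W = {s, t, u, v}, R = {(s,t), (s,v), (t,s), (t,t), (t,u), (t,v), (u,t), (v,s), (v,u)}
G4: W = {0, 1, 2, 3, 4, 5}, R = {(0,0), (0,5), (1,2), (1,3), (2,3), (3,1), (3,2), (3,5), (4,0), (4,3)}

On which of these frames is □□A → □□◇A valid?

G1, G2

The schema corresponds to a generalized confluence (Geach) condition: ∀x ∀z (xR²z → ∃w (xR²w ∧ zRw)).
G1: holds.
G2: holds.
G3: fails — vR²v but no w with vR²w and vRw.
G4: fails — 0R²5 but no w with 0R²w and 5Rw.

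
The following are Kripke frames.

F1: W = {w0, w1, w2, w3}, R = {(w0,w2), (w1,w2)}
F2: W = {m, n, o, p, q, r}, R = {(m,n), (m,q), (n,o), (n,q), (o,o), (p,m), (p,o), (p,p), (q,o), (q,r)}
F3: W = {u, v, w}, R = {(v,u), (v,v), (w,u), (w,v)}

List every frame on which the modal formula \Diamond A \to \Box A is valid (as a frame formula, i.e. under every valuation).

The schema corresponds to partial functionality: \forall x \forall y \forall z (Rxy \wedge Rxz \to y = z).
F1: satisfies the condition.
F2: fails — m sees both n and q.
F3: fails — v sees both u and v.

F1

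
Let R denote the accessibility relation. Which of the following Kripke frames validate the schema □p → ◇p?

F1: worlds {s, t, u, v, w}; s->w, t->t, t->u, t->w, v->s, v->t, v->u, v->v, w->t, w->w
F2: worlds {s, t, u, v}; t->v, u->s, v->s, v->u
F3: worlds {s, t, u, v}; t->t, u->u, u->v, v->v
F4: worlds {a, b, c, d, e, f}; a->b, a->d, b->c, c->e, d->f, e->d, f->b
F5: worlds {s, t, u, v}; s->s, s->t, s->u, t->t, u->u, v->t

Frame correspondent (Sahlqvist): ∀x ∃y Rxy — i.e. seriality.
F1: fails — world u has no successor.
F2: fails — world s has no successor.
F3: fails — world s has no successor.
F4: satisfies the condition.
F5: satisfies the condition.
Valid on: F4, F5.

F4, F5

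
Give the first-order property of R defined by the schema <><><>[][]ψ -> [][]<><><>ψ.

This is a Sahlqvist (Geach-type) schema ◇^3□^2ψ → □^2◇^3ψ.
Minimal-valuation argument: fix x; take any y with xR^3y and any z with xR^2z. Set V(ψ) to the set of worlds R-reachable from y in exactly 2 steps. Then □^2ψ holds at y, so the antecedent holds at x; validity forces ◇^3ψ at z, giving a w with zR^3w and yR^2w.
First-order correspondent: forall x forall y forall z ((x R^3 y & x R^2 z) -> exists w (y R^2 w & z R^3 w)).

forall x forall y forall z ((x R^3 y & x R^2 z) -> exists w (y R^2 w & z R^3 w))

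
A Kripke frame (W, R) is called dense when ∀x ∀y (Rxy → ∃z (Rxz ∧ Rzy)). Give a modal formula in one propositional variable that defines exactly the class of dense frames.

□□q → □q

A defining formula is □□q → □q (the C4 axiom).
Suppose □□q→□q is valid. Take Rxy and set V(q)={w : xR²w}. Then □□q at x, so □q at x, so q at y, i.e. ∃z(Rxz∧Rzy).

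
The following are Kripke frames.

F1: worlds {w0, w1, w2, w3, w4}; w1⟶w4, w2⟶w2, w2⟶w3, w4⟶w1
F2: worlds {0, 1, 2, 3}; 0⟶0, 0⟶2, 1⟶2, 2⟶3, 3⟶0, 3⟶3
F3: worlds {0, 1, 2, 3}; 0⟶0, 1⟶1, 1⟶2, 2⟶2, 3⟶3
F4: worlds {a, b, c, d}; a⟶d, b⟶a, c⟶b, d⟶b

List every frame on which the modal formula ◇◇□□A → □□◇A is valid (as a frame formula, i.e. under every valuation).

This is the axiom for a generalized confluence (Geach) condition; its first-order frame correspondent is ∀x ∀y ∀z ((xR²y ∧ xR²z) → ∃w (yR²w ∧ zRw)).
F1: fails — w1R²w1, w1R²w1 but no w with w1R²w and w1Rw.
F2: condition met.
F3: condition met.
F4: fails — aR²b, aR²b but no w with bR²w and bRw.

F2, F3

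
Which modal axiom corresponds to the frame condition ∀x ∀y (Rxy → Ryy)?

A defining formula is □(□ψ → ψ) (the T□ axiom).
Suppose □(□ψ→ψ) is valid. Take Rxy and set V(ψ)={w : Ryw}. Then at y, □ψ holds; since □(□ψ→ψ) at x, □ψ→ψ at y, so ψ at y, i.e. Ryy.

□(□ψ → ψ)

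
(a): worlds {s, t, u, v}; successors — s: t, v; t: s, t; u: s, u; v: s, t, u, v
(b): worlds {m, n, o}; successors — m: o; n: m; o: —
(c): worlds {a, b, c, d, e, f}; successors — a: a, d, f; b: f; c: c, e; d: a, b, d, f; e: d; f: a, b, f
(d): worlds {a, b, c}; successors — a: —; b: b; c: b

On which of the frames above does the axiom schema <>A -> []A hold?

The schema corresponds to partial functionality: forall x forall y forall z (Rxy & Rxz -> y = z).
(a): fails — s sees both t and v.
(b): satisfies the condition.
(c): fails — a sees both a and d.
(d): satisfies the condition.

(b), (d)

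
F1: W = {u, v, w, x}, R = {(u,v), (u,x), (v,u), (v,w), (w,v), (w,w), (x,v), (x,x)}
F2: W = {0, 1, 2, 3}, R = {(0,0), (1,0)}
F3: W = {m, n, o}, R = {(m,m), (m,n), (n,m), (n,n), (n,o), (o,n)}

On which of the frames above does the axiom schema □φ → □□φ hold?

F2

This is the axiom for transitivity; its first-order frame correspondent is ∀x ∀y ∀z (Rxy ∧ Ryz → Rxz).
F1: fails — Ruv and Rvw but not Ruw.
F2: holds.
F3: fails — Ron and Rno but not Roo.
Valid on: F2.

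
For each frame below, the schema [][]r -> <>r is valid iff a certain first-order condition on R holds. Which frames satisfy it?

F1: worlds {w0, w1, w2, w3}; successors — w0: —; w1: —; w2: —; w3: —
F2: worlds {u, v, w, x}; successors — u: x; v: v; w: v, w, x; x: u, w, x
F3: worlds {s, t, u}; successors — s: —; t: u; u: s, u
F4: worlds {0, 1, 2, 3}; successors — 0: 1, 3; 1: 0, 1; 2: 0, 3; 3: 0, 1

The schema corresponds to a generalized confluence (Geach) condition: forall x exists w (x R^2 w & xRw).
F1: fails — at w0 but no w with w0R²w and w0Rw.
F2: condition met.
F3: fails — at s but no w with sR²w and sRw.
F4: condition met.

F2, F4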